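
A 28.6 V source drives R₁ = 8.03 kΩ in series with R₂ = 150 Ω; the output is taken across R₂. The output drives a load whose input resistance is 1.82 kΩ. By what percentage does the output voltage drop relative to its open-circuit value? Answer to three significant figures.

The divider's output (Thévenin) resistance is R₁‖R₂ = 147.2 Ω.
Fractional drop under load = R_th/(R_th + R_L) = 147.2 / (147.2 + 1820) = 0.07485.
So the output falls by 7.49 %.

7.49 %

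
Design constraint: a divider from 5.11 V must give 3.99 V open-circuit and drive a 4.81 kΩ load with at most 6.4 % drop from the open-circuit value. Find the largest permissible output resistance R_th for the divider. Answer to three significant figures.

R_th ≤ 329 Ω

Loading drop = R_th/(R_th + R_L) ≤ 0.0640, so R_th ≤ R_L · ε/(1−ε) = 4.81 kΩ × 0.0640/0.9360 = 329 Ω.
(Any R1, R2 with R2/(R1+R2) = 0.781 and R1‖R2 ≤ 329 Ω will meet the spec.)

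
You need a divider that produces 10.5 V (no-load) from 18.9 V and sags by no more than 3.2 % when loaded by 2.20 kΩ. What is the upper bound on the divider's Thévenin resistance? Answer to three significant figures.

Loading drop = R_th/(R_th + R_L) ≤ 0.0320, so R_th ≤ R_L · ε/(1−ε) = 2.20 kΩ × 0.0320/0.9680 = 72.7 Ω.
(Any R1, R2 with R2/(R1+R2) = 0.556 and R1‖R2 ≤ 72.7 Ω will meet the spec.)

R_th ≤ 72.7 Ω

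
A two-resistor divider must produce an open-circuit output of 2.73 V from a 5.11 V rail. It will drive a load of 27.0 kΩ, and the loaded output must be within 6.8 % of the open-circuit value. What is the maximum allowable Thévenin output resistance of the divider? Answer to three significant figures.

Loading drop = R_th/(R_th + R_L) ≤ 0.0680, so R_th ≤ R_L · ε/(1−ε) = 27.0 kΩ × 0.0680/0.9320 = 1.97 kΩ.
(Any R1, R2 with R2/(R1+R2) = 0.534 and R1‖R2 ≤ 1.97 kΩ will meet the spec.)

R_th ≤ 1.97 kΩ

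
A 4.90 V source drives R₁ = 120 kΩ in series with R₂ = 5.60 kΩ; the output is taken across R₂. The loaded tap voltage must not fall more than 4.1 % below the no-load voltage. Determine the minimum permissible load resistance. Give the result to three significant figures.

Output resistance R_th = R₁‖R₂ = (120 × 5.60)/125.6 = 5.350 kΩ.
The fractional drop is R_th/(R_th + R_L); requiring this ≤ 0.0410 gives R_L ≥ R_th(1/0.0410 − 1) = 5.350 × 23.39 = 125 kΩ.

R_L(min) ≈ 125 kΩ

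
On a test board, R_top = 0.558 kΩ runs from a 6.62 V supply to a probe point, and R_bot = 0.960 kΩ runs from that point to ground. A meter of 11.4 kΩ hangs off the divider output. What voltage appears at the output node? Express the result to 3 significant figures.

The load sits in parallel with R_bot: R_bot‖R_L = (960 × 11400) / (960 + 11400) = 885.4 Ω.
V_out = 6.62 × 885.4 / (558 + 885.4) = 6.62 × 885.4/1443 = 4.06 V.
(Unloaded it would have been 4.19 V.)

V_out ≈ 4.06 V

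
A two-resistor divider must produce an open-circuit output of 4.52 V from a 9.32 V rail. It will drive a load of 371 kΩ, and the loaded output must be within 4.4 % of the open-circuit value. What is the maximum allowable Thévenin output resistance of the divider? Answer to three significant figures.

R_th ≤ 17.1 kΩ

Loading drop = R_th/(R_th + R_L) ≤ 0.0440, so R_th ≤ R_L · ε/(1−ε) = 371 kΩ × 0.0440/0.9560 = 17.1 kΩ.
(Any R1, R2 with R2/(R1+R2) = 0.485 and R1‖R2 ≤ 17.1 kΩ will meet the spec.)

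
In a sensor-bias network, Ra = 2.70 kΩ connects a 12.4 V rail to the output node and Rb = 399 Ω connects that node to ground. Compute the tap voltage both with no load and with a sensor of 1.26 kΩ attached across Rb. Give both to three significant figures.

Open-circuit: V = 12.4 × 399/(2700 + 399) = 1.60 V.
With the load, Rb becomes Rb‖R_L = 303.0 Ω, so V = 12.4 × 303.0/3003 = 1.25 V.

Unloaded: 1.60 V; loaded: 1.25 V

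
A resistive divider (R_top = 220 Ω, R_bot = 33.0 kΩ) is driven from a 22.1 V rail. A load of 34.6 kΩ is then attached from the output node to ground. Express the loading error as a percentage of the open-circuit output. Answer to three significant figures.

0.628 %

The divider's output (Thévenin) resistance is R_top‖R_bot = 218.5 Ω.
Fractional drop under load = R_th/(R_th + R_L) = 218.5 / (218.5 + 34600) = 0.006277.
So the output falls by 0.628 %.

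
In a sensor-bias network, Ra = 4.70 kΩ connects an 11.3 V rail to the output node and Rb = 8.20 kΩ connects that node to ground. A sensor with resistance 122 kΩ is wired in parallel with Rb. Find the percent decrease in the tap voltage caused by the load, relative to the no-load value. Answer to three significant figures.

The divider's output (Thévenin) resistance is Ra‖Rb = 2.988 kΩ.
Fractional drop under load = R_th/(R_th + R_L) = 2.988 / (2.988 + 122) = 0.02390.
So the output falls by 2.39 %.

2.39 %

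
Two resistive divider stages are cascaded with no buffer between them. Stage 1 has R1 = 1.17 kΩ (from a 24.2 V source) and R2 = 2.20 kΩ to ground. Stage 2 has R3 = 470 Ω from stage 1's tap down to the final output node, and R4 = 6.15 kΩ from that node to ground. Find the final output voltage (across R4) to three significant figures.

V_out ≈ 13.2 V

Stage 2 presents R3+R4 = 6620 Ω as a load on stage 1's tap.
Stage 1's lower leg becomes R2‖(R3+R4) = 1651 Ω, so V_mid = 24.2 × 1651/2821 = 14.16 V.
Stage 2 is itself unloaded: V_out = V_mid × R4/(R3+R4) = 14.16 × 6150/6620 = 13.2 V.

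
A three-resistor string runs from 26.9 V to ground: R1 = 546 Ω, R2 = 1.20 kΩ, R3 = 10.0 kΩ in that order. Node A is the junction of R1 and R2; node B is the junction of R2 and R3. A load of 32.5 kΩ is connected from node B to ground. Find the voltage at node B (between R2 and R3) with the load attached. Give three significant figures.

V ≈ 21.9 V

At node B, R3 is in parallel with the load: R3‖R_L = 7647 Ω.
Below node A the resistance is R2 + (R3‖R_L) = 8847 Ω, so V_A = 26.9 × 8847/9393 = 25.34 V.
Then V_B = V_A × (R3‖R_L)/(R2 + R3‖R_L) = 25.34 × 7647/8847 = 21.9 V.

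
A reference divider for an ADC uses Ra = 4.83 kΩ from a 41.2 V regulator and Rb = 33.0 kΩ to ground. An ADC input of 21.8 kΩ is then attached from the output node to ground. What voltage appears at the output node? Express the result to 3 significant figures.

V_out ≈ 30.1 V

The load sits in parallel with Rb: Rb‖R_L = (33.0 × 21.8) / (33.0 + 21.8) = 13.13 kΩ.
V_out = 41.2 × 13.13 / (4.83 + 13.13) = 41.2 × 13.13/17.96 = 30.1 V.
(Unloaded it would have been 35.9 V.)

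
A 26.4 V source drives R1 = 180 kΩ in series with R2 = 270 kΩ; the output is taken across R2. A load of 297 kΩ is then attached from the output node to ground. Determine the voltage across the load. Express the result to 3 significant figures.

The load sits in parallel with R2: R2‖R_L = (270 × 297) / (270 + 297) = 141.4 kΩ.
V_out = 26.4 × 141.4 / (180 + 141.4) = 26.4 × 141.4/321.4 = 11.6 V.

V_out ≈ 11.6 V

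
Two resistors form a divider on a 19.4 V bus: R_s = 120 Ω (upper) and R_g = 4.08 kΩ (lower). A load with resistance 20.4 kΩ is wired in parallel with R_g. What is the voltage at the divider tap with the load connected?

The load sits in parallel with R_g: R_g‖R_L = (4080 × 20400) / (4080 + 20400) = 3400 Ω.
V_out = 19.4 × 3400 / (120 + 3400) = 19.4 × 3400/3520 = 18.7 V.
(Unloaded it would have been 18.8 V.)

V_out ≈ 18.7 V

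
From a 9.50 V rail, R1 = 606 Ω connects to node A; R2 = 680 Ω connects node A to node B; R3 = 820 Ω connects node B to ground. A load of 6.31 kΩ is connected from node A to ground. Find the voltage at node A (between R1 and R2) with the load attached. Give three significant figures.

V ≈ 6.33 V

Below node A the series string R2+R3 = 1500 Ω sits in parallel with the 6310 Ω load: 1212 Ω.
V_A = 9.50 × 1212/(606 + 1212) = 6.33 V.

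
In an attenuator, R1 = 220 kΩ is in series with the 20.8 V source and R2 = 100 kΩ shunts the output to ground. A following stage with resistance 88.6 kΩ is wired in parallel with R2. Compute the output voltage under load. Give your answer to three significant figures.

V_out ≈ 3.66 V

The load sits in parallel with R2: R2‖R_L = (100 × 88.6) / (100 + 88.6) = 46.98 kΩ.
V_out = 20.8 × 46.98 / (220 + 46.98) = 20.8 × 46.98/267.0 = 3.66 V.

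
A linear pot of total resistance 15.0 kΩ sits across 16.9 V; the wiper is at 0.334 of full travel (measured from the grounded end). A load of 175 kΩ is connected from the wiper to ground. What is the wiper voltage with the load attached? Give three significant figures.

The wiper splits the pot into (1−α)R = 9.990 kΩ above and αR = 5.010 kΩ below.
Lower section ‖ load = 4.871 kΩ.
V_wiper = 16.9 × 4.871/(9.990 + 4.871) = 5.54 V.

V ≈ 5.54 V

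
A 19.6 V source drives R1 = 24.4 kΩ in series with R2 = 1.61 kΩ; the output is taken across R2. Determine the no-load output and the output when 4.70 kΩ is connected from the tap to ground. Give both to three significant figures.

Open-circuit: V = 19.6 × 1.61/(24.4 + 1.61) = 1.21 V.
With the load, R2 becomes R2‖R_L = 1.199 kΩ, so V = 19.6 × 1.199/25.60 = 0.918 V.

Unloaded: 1.21 V; loaded: 0.918 V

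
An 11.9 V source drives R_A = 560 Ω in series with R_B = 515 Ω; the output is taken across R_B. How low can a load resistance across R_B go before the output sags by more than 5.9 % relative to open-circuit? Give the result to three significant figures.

Output resistance R_th = R_A‖R_B = (560 × 515)/1075 = 268.3 Ω.
The fractional drop is R_th/(R_th + R_L); requiring this ≤ 0.0590 gives R_L ≥ R_th(1/0.0590 − 1) = 268.3 × 15.95 = 4.28 kΩ.

R_L(min) ≈ 4.28 kΩ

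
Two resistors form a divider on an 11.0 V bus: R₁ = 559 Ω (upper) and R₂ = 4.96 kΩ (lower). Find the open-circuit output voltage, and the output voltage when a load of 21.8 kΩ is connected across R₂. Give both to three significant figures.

Unloaded: 9.89 V; loaded: 9.66 V

Open-circuit: V = 11.0 × 4960/(559 + 4960) = 9.89 V.
With the load, R₂ becomes R₂‖R_L = 4041 Ω, so V = 11.0 × 4041/4600 = 9.66 V.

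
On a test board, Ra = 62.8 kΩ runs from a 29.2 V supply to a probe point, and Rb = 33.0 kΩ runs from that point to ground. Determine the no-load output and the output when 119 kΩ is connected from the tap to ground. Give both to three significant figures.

Open-circuit: V = 29.2 × 33.0/(62.8 + 33.0) = 10.1 V.
With the load, Rb becomes Rb‖R_L = 25.84 kΩ, so V = 29.2 × 25.84/88.64 = 8.51 V.

Unloaded: 10.1 V; loaded: 8.51 V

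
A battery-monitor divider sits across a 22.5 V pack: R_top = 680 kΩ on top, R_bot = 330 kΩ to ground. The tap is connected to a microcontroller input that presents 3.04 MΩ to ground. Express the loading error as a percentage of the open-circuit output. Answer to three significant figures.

The divider's output (Thévenin) resistance is R_top‖R_bot = 222.2 kΩ.
Fractional drop under load = R_th/(R_th + R_L) = 222.2 / (222.2 + 3040) = 0.06811.
So the output falls by 6.81 %.

6.81 %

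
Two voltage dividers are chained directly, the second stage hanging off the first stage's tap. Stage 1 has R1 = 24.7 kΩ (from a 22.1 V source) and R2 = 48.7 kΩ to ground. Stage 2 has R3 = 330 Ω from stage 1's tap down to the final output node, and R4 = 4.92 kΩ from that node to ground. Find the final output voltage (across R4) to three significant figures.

V_out ≈ 3.33 V

Stage 2 presents R3+R4 = 5250 Ω as a load on stage 1's tap.
Stage 1's lower leg becomes R2‖(R3+R4) = 4739 Ω, so V_mid = 22.1 × 4739/29440 = 3.558 V.
Stage 2 is itself unloaded: V_out = V_mid × R4/(R3+R4) = 3.558 × 4920/5250 = 3.33 V.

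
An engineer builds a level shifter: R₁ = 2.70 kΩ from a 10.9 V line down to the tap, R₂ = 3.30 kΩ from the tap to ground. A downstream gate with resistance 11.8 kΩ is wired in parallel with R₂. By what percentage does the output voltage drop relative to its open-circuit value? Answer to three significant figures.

Unloaded V = 10.9 × 3.30/6.000 = 5.9950 V.
Loaded: R₂‖R_L = 2.579 kΩ, giving V = 10.9 × 2.579/5.279 = 5.3249 V.
Drop = (5.9950 − 5.3249) / 5.9950 = 11.2 %.

11.2 %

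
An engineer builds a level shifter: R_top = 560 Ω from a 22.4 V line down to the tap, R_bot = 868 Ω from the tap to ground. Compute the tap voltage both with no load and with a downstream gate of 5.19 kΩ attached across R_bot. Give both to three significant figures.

Open-circuit: V = 22.4 × 868/(560 + 868) = 13.6 V.
With the load, R_bot becomes R_bot‖R_L = 743.6 Ω, so V = 22.4 × 743.6/1304 = 12.8 V.

Unloaded: 13.6 V; loaded: 12.8 V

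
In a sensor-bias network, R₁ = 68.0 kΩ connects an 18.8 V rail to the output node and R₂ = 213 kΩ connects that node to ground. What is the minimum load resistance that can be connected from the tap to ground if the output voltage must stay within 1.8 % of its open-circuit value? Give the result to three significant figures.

R_L(min) ≈ 2.81 MΩ

Output resistance R_th = R₁‖R₂ = (68.0 × 213)/281.0 = 51.54 kΩ.
The fractional drop is R_th/(R_th + R_L); requiring this ≤ 0.0180 gives R_L ≥ R_th(1/0.0180 − 1) = 51.54 × 54.56 = 2.81 MΩ.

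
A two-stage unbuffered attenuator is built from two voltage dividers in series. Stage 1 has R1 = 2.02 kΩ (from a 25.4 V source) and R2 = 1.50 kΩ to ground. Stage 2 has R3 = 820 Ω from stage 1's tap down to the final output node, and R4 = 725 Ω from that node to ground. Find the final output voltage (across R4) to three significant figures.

V_out ≈ 3.26 V

Stage 2 presents R3+R4 = 1545 Ω as a load on stage 1's tap.
Stage 1's lower leg becomes R2‖(R3+R4) = 761.1 Ω, so V_mid = 25.4 × 761.1/2781 = 6.951 V.
Stage 2 is itself unloaded: V_out = V_mid × R4/(R3+R4) = 6.951 × 725/1545 = 3.26 V.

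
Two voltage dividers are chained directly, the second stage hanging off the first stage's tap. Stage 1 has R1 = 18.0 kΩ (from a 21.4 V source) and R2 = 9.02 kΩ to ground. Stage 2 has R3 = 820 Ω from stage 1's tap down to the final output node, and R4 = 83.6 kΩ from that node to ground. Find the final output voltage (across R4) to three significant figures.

V_out ≈ 6.60 V

Stage 2 presents R3+R4 = 84420 Ω as a load on stage 1's tap.
Stage 1's lower leg becomes R2‖(R3+R4) = 8149 Ω, so V_mid = 21.4 × 8149/26150 = 6.669 V.
Stage 2 is itself unloaded: V_out = V_mid × R4/(R3+R4) = 6.669 × 83600/84420 = 6.60 V.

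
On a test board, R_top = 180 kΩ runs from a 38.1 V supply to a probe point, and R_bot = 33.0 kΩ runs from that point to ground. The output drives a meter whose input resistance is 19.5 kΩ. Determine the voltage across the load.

V_out ≈ 2.43 V

The load sits in parallel with R_bot: R_bot‖R_L = (33.0 × 19.5) / (33.0 + 19.5) = 12.26 kΩ.
V_out = 38.1 × 12.26 / (180 + 12.26) = 38.1 × 12.26/192.3 = 2.43 V.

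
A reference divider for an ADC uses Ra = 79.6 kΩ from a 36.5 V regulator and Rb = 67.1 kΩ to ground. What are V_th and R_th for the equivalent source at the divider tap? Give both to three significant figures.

V_th is the open-circuit tap voltage: 36.5 × 67.1/(79.6 + 67.1) = 16.7 V.
With the supply zeroed, Ra and Rb appear in parallel from the tap: R_th = Ra‖Rb = (79.6 × 67.1)/146.7 = 36.4 kΩ.

V_th = 16.7 V, R_th = 36.4 kΩ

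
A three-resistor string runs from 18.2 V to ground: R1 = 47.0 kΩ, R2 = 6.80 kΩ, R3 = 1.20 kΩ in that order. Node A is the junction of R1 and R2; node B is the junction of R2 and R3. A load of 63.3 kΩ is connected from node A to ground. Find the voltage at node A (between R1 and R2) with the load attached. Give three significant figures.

V ≈ 2.39 V

Below node A the series string R2+R3 = 8.000 kΩ sits in parallel with the 63.3 kΩ load: 7.102 kΩ.
V_A = 18.2 × 7.102/(47.0 + 7.102) = 2.39 V.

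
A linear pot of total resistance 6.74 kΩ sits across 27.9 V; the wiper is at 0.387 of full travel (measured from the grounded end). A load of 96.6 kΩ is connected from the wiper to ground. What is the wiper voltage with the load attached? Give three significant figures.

The wiper splits the pot into (1−α)R = 4.132 kΩ above and αR = 2.608 kΩ below.
Lower section ‖ load = 2.540 kΩ.
V_wiper = 27.9 × 2.540/(4.132 + 2.540) = 10.6 V.

V ≈ 10.6 V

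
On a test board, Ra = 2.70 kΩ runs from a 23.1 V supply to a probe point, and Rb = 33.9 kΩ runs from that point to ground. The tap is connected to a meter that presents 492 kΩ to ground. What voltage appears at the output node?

V_out ≈ 21.3 V

The load sits in parallel with Rb: Rb‖R_L = (33.9 × 492) / (33.9 + 492) = 31.71 kΩ.
V_out = 23.1 × 31.71 / (2.70 + 31.71) = 23.1 × 31.71/34.41 = 21.3 V.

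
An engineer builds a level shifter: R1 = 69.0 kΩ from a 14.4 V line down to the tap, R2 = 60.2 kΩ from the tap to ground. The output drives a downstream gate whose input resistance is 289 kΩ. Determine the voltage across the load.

V_out ≈ 6.04 V

The load sits in parallel with R2: R2‖R_L = (60.2 × 289) / (60.2 + 289) = 49.82 kΩ.
V_out = 14.4 × 49.82 / (69.0 + 49.82) = 14.4 × 49.82/118.8 = 6.04 V.
(Unloaded it would have been 6.71 V.)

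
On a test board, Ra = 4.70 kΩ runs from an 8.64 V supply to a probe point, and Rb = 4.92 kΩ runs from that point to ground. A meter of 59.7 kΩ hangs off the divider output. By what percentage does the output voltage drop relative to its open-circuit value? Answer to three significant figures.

3.87 %

The divider's output (Thévenin) resistance is Ra‖Rb = 2.404 kΩ.
Fractional drop under load = R_th/(R_th + R_L) = 2.404 / (2.404 + 59.7) = 0.03871.
So the output falls by 3.87 %.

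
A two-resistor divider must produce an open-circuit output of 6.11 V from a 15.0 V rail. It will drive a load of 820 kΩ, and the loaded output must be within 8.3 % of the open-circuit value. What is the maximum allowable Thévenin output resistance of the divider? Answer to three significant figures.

R_th ≤ 74.2 kΩ

Loading drop = R_th/(R_th + R_L) ≤ 0.0830, so R_th ≤ R_L · ε/(1−ε) = 820 kΩ × 0.0830/0.9170 = 74.2 kΩ.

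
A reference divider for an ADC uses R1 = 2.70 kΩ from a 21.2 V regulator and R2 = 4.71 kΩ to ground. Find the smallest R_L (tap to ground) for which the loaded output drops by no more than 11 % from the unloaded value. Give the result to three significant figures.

R_L(min) ≈ 13.9 kΩ

Output resistance R_th = R1‖R2 = (2.70 × 4.71)/7.410 = 1.716 kΩ.
The fractional drop is R_th/(R_th + R_L); requiring this ≤ 0.110 gives R_L ≥ R_th(1/0.110 − 1) = 1.716 × 8.091 = 13.9 kΩ.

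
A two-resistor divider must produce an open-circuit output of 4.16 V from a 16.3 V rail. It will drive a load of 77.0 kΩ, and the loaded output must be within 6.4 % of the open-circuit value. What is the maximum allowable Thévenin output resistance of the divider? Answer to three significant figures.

Loading drop = R_th/(R_th + R_L) ≤ 0.0640, so R_th ≤ R_L · ε/(1−ε) = 77.0 kΩ × 0.0640/0.9360 = 5.26 kΩ.
(Any R1, R2 with R2/(R1+R2) = 0.255 and R1‖R2 ≤ 5.26 kΩ will meet the spec.)

R_th ≤ 5.26 kΩ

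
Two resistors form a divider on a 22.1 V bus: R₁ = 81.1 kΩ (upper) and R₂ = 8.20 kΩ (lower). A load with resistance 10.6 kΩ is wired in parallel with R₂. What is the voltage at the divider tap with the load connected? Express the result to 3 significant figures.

The load sits in parallel with R₂: R₂‖R_L = (8.20 × 10.6) / (8.20 + 10.6) = 4.623 kΩ.
V_out = 22.1 × 4.623 / (81.1 + 4.623) = 22.1 × 4.623/85.72 = 1.19 V.

V_out ≈ 1.19 V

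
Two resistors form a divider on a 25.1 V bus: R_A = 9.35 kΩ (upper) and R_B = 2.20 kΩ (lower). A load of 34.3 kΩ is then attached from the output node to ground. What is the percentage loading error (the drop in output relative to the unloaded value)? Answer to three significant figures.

4.94 %

The divider's output (Thévenin) resistance is R_A‖R_B = 1.781 kΩ.
Fractional drop under load = R_th/(R_th + R_L) = 1.781 / (1.781 + 34.3) = 0.04936.
So the output falls by 4.94 %.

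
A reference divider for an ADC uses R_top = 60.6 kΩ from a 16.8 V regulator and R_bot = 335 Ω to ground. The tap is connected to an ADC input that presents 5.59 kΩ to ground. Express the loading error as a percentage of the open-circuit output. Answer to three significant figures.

The divider's output (Thévenin) resistance is R_top‖R_bot = 333.2 Ω.
Fractional drop under load = R_th/(R_th + R_L) = 333.2 / (333.2 + 5590) = 0.05625.
So the output falls by 5.62 %.

5.62 %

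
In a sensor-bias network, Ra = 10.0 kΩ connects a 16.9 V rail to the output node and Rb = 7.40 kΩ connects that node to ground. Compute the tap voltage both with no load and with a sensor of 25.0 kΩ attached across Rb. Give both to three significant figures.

Open-circuit: V = 16.9 × 7.40/(10.0 + 7.40) = 7.19 V.
With the load, Rb becomes Rb‖R_L = 5.710 kΩ, so V = 16.9 × 5.710/15.71 = 6.14 V.

Unloaded: 7.19 V; loaded: 6.14 V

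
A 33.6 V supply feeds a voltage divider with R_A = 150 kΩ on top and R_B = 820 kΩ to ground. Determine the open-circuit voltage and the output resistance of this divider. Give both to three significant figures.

V_th is the open-circuit tap voltage: 33.6 × 820/(150 + 820) = 28.4 V.
With the supply zeroed, R_A and R_B appear in parallel from the tap: R_th = R_A‖R_B = (150 × 820)/970.0 = 127 kΩ.

V_th = 28.4 V, R_th = 127 kΩ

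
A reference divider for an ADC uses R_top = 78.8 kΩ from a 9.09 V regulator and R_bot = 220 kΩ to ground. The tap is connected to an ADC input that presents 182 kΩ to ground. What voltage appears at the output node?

The load sits in parallel with R_bot: R_bot‖R_L = (220 × 182) / (220 + 182) = 99.60 kΩ.
V_out = 9.09 × 99.60 / (78.8 + 99.60) = 9.09 × 99.60/178.4 = 5.07 V.

V_out ≈ 5.07 V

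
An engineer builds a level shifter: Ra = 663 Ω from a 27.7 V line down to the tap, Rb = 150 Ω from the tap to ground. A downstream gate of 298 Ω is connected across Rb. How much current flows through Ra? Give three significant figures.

I ≈ 36.3 mA

Rb‖R_L = 99.78 Ω, so the source sees Ra + Rb‖R_L = 762.8 Ω.
I = 27.7 V / 762.8 Ω = 36.3 mA.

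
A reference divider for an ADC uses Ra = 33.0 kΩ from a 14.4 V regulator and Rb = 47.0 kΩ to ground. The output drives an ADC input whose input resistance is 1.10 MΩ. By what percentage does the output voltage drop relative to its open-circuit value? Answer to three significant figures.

The divider's output (Thévenin) resistance is Ra‖Rb = 19.39 kΩ.
Fractional drop under load = R_th/(R_th + R_L) = 19.39 / (19.39 + 1100) = 0.01732.
So the output falls by 1.73 %.

1.73 %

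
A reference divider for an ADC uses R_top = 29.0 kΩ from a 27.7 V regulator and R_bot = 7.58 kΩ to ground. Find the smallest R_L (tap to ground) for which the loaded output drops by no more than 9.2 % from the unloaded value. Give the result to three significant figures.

R_L(min) ≈ 59.3 kΩ

Output resistance R_th = R_top‖R_bot = (29.0 × 7.58)/36.58 = 6.009 kΩ.
The fractional drop is R_th/(R_th + R_L); requiring this ≤ 0.0920 gives R_L ≥ R_th(1/0.0920 − 1) = 6.009 × 9.870 = 59.3 kΩ.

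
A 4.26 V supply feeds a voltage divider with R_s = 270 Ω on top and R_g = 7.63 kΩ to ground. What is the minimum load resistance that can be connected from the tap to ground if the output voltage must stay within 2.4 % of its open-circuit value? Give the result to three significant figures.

Output resistance R_th = R_s‖R_g = (270 × 7630)/7900 = 260.8 Ω.
The fractional drop is R_th/(R_th + R_L); requiring this ≤ 0.0240 gives R_L ≥ R_th(1/0.0240 − 1) = 260.8 × 40.67 = 10.6 kΩ.

R_L(min) ≈ 10.6 kΩ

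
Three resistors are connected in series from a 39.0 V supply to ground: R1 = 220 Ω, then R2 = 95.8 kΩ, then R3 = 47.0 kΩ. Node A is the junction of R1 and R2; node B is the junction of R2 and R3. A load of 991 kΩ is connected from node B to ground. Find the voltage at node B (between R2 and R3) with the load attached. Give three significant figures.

V ≈ 12.4 V

At node B, R3 is in parallel with the load: R3‖R_L = 44870 Ω.
Below node A the resistance is R2 + (R3‖R_L) = 140700 Ω, so V_A = 39.0 × 140700/140900 = 38.94 V.
Then V_B = V_A × (R3‖R_L)/(R2 + R3‖R_L) = 38.94 × 44870/140700 = 12.4 V.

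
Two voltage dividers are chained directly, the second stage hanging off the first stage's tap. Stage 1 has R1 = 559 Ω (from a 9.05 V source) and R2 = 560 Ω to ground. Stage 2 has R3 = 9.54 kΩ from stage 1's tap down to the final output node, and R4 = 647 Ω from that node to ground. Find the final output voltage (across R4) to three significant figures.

Stage 2 presents R3+R4 = 10190 Ω as a load on stage 1's tap.
Stage 1's lower leg becomes R2‖(R3+R4) = 530.8 Ω, so V_mid = 9.05 × 530.8/1090 = 4.408 V.
Stage 2 is itself unloaded: V_out = V_mid × R4/(R3+R4) = 4.408 × 647/10190 = 0.280 V.

V_out ≈ 0.280 V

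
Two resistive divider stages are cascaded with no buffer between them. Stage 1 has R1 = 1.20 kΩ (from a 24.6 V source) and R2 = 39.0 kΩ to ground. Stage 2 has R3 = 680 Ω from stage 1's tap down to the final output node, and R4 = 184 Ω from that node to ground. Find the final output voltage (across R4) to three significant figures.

Stage 2 presents R3+R4 = 864.0 Ω as a load on stage 1's tap.
Stage 1's lower leg becomes R2‖(R3+R4) = 845.3 Ω, so V_mid = 24.6 × 845.3/2045 = 10.17 V.
Stage 2 is itself unloaded: V_out = V_mid × R4/(R3+R4) = 10.17 × 184/864.0 = 2.17 V.

V_out ≈ 2.17 V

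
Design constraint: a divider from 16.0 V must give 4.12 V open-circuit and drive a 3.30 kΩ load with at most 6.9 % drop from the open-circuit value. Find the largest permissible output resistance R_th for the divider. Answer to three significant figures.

Loading drop = R_th/(R_th + R_L) ≤ 0.0690, so R_th ≤ R_L · ε/(1−ε) = 3.30 kΩ × 0.0690/0.9310 = 245 Ω.
(Any R1, R2 with R2/(R1+R2) = 0.258 and R1‖R2 ≤ 245 Ω will meet the spec.)

R_th ≤ 245 Ω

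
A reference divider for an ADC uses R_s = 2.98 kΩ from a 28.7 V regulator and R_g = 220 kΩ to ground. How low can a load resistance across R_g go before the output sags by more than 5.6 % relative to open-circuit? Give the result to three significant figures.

R_L(min) ≈ 49.6 kΩ

Output resistance R_th = R_s‖R_g = (2.98 × 220)/223.0 = 2.940 kΩ.
The fractional drop is R_th/(R_th + R_L); requiring this ≤ 0.0560 gives R_L ≥ R_th(1/0.0560 − 1) = 2.940 × 16.86 = 49.6 kΩ.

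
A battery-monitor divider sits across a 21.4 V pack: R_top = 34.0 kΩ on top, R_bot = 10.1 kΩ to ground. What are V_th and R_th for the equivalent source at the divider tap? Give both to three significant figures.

V_th is the open-circuit tap voltage: 21.4 × 10.1/(34.0 + 10.1) = 4.90 V.
With the supply zeroed, R_top and R_bot appear in parallel from the tap: R_th = R_top‖R_bot = (34.0 × 10.1)/44.10 = 7.79 kΩ.

V_th = 4.90 V, R_th = 7.79 kΩ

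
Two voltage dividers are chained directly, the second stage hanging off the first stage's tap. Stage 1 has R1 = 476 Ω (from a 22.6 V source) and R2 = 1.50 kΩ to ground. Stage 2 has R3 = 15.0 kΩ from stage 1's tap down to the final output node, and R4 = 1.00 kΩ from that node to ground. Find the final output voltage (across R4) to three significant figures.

V_out ≈ 1.05 V

Stage 2 presents R3+R4 = 16000 Ω as a load on stage 1's tap.
Stage 1's lower leg becomes R2‖(R3+R4) = 1371 Ω, so V_mid = 22.6 × 1371/1847 = 16.78 V.
Stage 2 is itself unloaded: V_out = V_mid × R4/(R3+R4) = 16.78 × 1000/16000 = 1.05 V.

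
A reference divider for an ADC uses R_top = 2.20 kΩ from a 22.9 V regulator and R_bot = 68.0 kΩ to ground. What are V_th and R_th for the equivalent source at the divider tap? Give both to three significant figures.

V_th is the open-circuit tap voltage: 22.9 × 68.0/(2.20 + 68.0) = 22.2 V.
With the supply zeroed, R_top and R_bot appear in parallel from the tap: R_th = R_top‖R_bot = (2.20 × 68.0)/70.20 = 2.13 kΩ.

V_th = 22.2 V, R_th = 2.13 kΩ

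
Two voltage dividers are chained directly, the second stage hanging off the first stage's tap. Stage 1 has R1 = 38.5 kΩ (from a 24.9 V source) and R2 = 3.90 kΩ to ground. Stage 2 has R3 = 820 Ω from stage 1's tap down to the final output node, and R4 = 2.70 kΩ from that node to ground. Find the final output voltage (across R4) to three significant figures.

Stage 2 presents R3+R4 = 3520 Ω as a load on stage 1's tap.
Stage 1's lower leg becomes R2‖(R3+R4) = 1850 Ω, so V_mid = 24.9 × 1850/40350 = 1.142 V.
Stage 2 is itself unloaded: V_out = V_mid × R4/(R3+R4) = 1.142 × 2700/3520 = 0.876 V.

V_out ≈ 0.876 V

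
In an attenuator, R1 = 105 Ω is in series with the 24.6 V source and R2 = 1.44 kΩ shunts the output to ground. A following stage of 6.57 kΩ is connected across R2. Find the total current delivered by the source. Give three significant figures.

I ≈ 19.1 mA

R2‖R_L = 1181 Ω, so the source sees R1 + R2‖R_L = 1286 Ω.
I = 24.6 V / 1286 Ω = 19.1 mA.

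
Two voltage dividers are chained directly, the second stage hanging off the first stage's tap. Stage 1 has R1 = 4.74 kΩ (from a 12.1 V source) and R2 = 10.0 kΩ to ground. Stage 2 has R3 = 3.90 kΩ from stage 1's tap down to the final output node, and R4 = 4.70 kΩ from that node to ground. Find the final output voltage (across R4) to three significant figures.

V_out ≈ 3.27 V

Stage 2 presents R3+R4 = 8.600 kΩ as a load on stage 1's tap.
Stage 1's lower leg becomes R2‖(R3+R4) = 4.624 kΩ, so V_mid = 12.1 × 4.624/9.364 = 5.975 V.
Stage 2 is itself unloaded: V_out = V_mid × R4/(R3+R4) = 5.975 × 4.70/8.600 = 3.27 V.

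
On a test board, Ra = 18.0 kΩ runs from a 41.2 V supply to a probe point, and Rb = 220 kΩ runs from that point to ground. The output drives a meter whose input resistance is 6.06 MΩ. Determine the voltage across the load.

The load sits in parallel with Rb: Rb‖R_L = (220 × 6060) / (220 + 6060) = 212.3 kΩ.
V_out = 41.2 × 212.3 / (18.0 + 212.3) = 41.2 × 212.3/230.3 = 38.0 V.

V_out ≈ 38.0 V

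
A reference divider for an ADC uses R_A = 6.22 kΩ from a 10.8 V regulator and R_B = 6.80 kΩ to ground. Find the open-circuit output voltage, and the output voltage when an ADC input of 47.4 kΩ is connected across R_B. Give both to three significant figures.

Unloaded: 5.64 V; loaded: 5.28 V

Open-circuit: V = 10.8 × 6.80/(6.22 + 6.80) = 5.64 V.
With the load, R_B becomes R_B‖R_L = 5.947 kΩ, so V = 10.8 × 5.947/12.17 = 5.28 V.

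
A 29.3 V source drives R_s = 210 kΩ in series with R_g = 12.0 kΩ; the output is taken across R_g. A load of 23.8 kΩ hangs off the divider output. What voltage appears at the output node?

V_out ≈ 1.07 V

The load sits in parallel with R_g: R_g‖R_L = (12.0 × 23.8) / (12.0 + 23.8) = 7.978 kΩ.
V_out = 29.3 × 7.978 / (210 + 7.978) = 29.3 × 7.978/218.0 = 1.07 V.
(Unloaded it would have been 1.58 V.)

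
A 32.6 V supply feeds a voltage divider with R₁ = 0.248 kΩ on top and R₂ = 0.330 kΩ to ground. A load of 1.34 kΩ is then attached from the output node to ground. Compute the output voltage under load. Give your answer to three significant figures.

V_out ≈ 16.8 V

The load sits in parallel with R₂: R₂‖R_L = (330 × 1340) / (330 + 1340) = 264.8 Ω.
V_out = 32.6 × 264.8 / (248 + 264.8) = 32.6 × 264.8/512.8 = 16.8 V.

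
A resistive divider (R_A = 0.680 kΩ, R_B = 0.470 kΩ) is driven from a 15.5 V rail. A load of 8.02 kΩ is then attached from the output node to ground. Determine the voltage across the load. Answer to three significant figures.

V_out ≈ 6.12 V

The load sits in parallel with R_B: R_B‖R_L = (470 × 8020) / (470 + 8020) = 444.0 Ω.
V_out = 15.5 × 444.0 / (680 + 444.0) = 15.5 × 444.0/1124 = 6.12 V.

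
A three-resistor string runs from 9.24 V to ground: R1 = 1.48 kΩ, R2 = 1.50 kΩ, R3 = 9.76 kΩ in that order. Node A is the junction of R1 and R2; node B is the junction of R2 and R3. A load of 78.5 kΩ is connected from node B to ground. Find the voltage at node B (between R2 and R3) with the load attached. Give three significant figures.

V ≈ 6.88 V

At node B, R3 is in parallel with the load: R3‖R_L = 8.681 kΩ.
Below node A the resistance is R2 + (R3‖R_L) = 10.18 kΩ, so V_A = 9.24 × 10.18/11.66 = 8.067 V.
Then V_B = V_A × (R3‖R_L)/(R2 + R3‖R_L) = 8.067 × 8.681/10.18 = 6.88 V.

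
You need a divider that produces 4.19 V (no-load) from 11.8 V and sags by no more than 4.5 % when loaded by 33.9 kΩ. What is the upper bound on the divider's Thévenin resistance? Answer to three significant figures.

R_th ≤ 1.60 kΩ

Loading drop = R_th/(R_th + R_L) ≤ 0.0450, so R_th ≤ R_L · ε/(1−ε) = 33.9 kΩ × 0.0450/0.9550 = 1.60 kΩ.
(Any R1, R2 with R2/(R1+R2) = 0.355 and R1‖R2 ≤ 1.60 kΩ will meet the spec.)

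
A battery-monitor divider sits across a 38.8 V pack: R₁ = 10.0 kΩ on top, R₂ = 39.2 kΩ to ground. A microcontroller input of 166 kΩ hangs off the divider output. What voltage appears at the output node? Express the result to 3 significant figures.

V_out ≈ 29.5 V

The load sits in parallel with R₂: R₂‖R_L = (39.2 × 166) / (39.2 + 166) = 31.71 kΩ.
V_out = 38.8 × 31.71 / (10.0 + 31.71) = 38.8 × 31.71/41.71 = 29.5 V.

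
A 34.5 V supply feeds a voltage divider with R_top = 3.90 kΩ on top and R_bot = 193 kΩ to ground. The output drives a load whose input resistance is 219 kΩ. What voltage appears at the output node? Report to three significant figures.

V_out ≈ 33.2 V

The load sits in parallel with R_bot: R_bot‖R_L = (193 × 219) / (193 + 219) = 102.6 kΩ.
V_out = 34.5 × 102.6 / (3.90 + 102.6) = 34.5 × 102.6/106.5 = 33.2 V.
(Unloaded it would have been 33.8 V.)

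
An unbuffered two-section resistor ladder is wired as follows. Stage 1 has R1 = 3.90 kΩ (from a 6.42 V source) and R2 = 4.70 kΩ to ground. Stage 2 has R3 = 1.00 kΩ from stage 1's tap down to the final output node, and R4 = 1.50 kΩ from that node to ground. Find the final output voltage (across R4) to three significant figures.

Stage 2 presents R3+R4 = 2.500 kΩ as a load on stage 1's tap.
Stage 1's lower leg becomes R2‖(R3+R4) = 1.632 kΩ, so V_mid = 6.42 × 1.632/5.532 = 1.894 V.
Stage 2 is itself unloaded: V_out = V_mid × R4/(R3+R4) = 1.894 × 1.50/2.500 = 1.14 V.

V_out ≈ 1.14 V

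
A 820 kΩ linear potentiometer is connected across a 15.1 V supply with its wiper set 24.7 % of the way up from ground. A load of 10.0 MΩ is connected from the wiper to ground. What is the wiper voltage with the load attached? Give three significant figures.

V ≈ 3.67 V

The wiper splits the pot into (1−α)R = 617.5 kΩ above and αR = 202.5 kΩ below.
Lower section ‖ load = 198.5 kΩ.
V_wiper = 15.1 × 198.5/(617.5 + 198.5) = 3.67 V.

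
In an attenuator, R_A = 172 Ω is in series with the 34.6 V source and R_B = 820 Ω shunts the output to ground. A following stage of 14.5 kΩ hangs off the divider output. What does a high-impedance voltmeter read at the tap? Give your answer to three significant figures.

V_out ≈ 28.3 V

The load sits in parallel with R_B: R_B‖R_L = (820 × 14500) / (820 + 14500) = 776.1 Ω.
V_out = 34.6 × 776.1 / (172 + 776.1) = 34.6 × 776.1/948.1 = 28.3 V.
(Unloaded it would have been 28.6 V.)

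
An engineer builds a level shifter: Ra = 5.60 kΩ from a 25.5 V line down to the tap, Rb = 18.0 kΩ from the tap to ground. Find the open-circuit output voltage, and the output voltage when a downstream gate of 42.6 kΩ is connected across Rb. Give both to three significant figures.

Open-circuit: V = 25.5 × 18.0/(5.60 + 18.0) = 19.4 V.
With the load, Rb becomes Rb‖R_L = 12.65 kΩ, so V = 25.5 × 12.65/18.25 = 17.7 V.

Unloaded: 19.4 V; loaded: 17.7 V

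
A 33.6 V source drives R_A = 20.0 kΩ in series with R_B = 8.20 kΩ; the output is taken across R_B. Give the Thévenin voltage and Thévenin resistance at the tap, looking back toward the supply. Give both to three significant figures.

V_th = 9.77 V, R_th = 5.82 kΩ

V_th is the open-circuit tap voltage: 33.6 × 8.20/(20.0 + 8.20) = 9.77 V.
With the supply zeroed, R_A and R_B appear in parallel from the tap: R_th = R_A‖R_B = (20.0 × 8.20)/28.20 = 5.82 kΩ.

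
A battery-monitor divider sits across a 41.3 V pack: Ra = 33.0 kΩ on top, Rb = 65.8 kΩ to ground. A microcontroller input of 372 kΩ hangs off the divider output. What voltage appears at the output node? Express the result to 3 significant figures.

V_out ≈ 26.0 V

The load sits in parallel with Rb: Rb‖R_L = (65.8 × 372) / (65.8 + 372) = 55.91 kΩ.
V_out = 41.3 × 55.91 / (33.0 + 55.91) = 41.3 × 55.91/88.91 = 26.0 V.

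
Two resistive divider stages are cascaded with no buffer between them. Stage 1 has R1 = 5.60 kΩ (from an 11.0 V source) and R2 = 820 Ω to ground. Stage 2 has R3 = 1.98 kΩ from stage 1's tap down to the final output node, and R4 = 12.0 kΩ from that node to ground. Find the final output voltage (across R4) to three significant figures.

Stage 2 presents R3+R4 = 13980 Ω as a load on stage 1's tap.
Stage 1's lower leg becomes R2‖(R3+R4) = 774.6 Ω, so V_mid = 11.0 × 774.6/6375 = 1.337 V.
Stage 2 is itself unloaded: V_out = V_mid × R4/(R3+R4) = 1.337 × 12000/13980 = 1.15 V.

V_out ≈ 1.15 V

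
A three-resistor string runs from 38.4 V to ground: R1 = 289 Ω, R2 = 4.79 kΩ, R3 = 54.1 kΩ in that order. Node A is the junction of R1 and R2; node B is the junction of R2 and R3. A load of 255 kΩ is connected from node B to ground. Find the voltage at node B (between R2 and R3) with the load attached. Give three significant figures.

V ≈ 34.5 V

At node B, R3 is in parallel with the load: R3‖R_L = 44630 Ω.
Below node A the resistance is R2 + (R3‖R_L) = 49420 Ω, so V_A = 38.4 × 49420/49710 = 38.18 V.
Then V_B = V_A × (R3‖R_L)/(R2 + R3‖R_L) = 38.18 × 44630/49420 = 34.5 V.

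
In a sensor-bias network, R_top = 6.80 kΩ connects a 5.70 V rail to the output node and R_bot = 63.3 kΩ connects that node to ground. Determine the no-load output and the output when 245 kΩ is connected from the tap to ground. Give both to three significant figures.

Unloaded: 5.15 V; loaded: 5.02 V

Open-circuit: V = 5.70 × 63.3/(6.80 + 63.3) = 5.15 V.
With the load, R_bot becomes R_bot‖R_L = 50.30 kΩ, so V = 5.70 × 50.30/57.10 = 5.02 V.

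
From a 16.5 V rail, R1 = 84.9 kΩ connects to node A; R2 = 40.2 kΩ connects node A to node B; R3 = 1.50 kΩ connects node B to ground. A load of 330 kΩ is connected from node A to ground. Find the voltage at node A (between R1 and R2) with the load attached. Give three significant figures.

Below node A the series string R2+R3 = 41.70 kΩ sits in parallel with the 330 kΩ load: 37.02 kΩ.
V_A = 16.5 × 37.02/(84.9 + 37.02) = 5.01 V.

V ≈ 5.01 V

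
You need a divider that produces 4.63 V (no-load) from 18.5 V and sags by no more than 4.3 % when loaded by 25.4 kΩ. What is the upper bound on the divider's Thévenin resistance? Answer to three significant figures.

R_th ≤ 1.14 kΩ

Loading drop = R_th/(R_th + R_L) ≤ 0.0430, so R_th ≤ R_L · ε/(1−ε) = 25.4 kΩ × 0.0430/0.9570 = 1.14 kΩ.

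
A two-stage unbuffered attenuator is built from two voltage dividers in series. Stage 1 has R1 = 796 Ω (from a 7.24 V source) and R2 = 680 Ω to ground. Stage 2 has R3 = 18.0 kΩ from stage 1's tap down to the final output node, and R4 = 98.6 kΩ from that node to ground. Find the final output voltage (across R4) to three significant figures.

Stage 2 presents R3+R4 = 116600 Ω as a load on stage 1's tap.
Stage 1's lower leg becomes R2‖(R3+R4) = 676.1 Ω, so V_mid = 7.24 × 676.1/1472 = 3.325 V.
Stage 2 is itself unloaded: V_out = V_mid × R4/(R3+R4) = 3.325 × 98600/116600 = 2.81 V.

V_out ≈ 2.81 V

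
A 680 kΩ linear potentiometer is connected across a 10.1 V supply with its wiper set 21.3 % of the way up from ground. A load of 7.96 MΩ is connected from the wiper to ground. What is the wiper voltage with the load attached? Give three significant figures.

The wiper splits the pot into (1−α)R = 535.2 kΩ above and αR = 144.8 kΩ below.
Lower section ‖ load = 142.3 kΩ.
V_wiper = 10.1 × 142.3/(535.2 + 142.3) = 2.12 V.

V ≈ 2.12 V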